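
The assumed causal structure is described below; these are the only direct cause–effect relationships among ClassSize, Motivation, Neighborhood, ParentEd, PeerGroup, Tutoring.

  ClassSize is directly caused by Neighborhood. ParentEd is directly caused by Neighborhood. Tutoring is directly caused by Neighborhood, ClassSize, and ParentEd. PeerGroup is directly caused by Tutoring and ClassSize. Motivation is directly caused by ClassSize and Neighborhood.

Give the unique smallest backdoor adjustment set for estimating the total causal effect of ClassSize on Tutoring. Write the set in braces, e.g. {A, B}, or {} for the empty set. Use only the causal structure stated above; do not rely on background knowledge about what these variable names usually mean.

{Neighborhood}

Variables eligible for adjustment (non-descendants of ClassSize, excluding ClassSize and Tutoring): {Neighborhood, ParentEd}.
Backdoor paths from ClassSize to Tutoring:
  P1: ClassSize <- Neighborhood -> ParentEd -> Tutoring
  P2: ClassSize <- Neighborhood -> Tutoring
The empty set is not sufficient: P1 (ClassSize <- Neighborhood -> ParentEd -> Tutoring) has no collider blocking it and no conditioned non-collider, so it is open.
Try {Neighborhood}:
  P1: blocked at fork node Neighborhood ∈ conditioning set.
  P2: blocked at fork node Neighborhood ∈ conditioning set.
{Neighborhood} contains no descendant of ClassSize and blocks every backdoor path.
No other singleton works — e.g. {ParentEd} leaves P2 open — so {Neighborhood} is the unique smallest valid adjustment set.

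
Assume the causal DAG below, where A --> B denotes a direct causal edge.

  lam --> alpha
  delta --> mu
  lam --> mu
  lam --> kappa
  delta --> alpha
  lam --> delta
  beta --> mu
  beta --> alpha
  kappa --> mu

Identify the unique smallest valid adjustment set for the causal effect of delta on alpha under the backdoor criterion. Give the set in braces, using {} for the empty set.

Variables eligible for adjustment (non-descendants of delta, excluding delta and alpha): {beta, kappa, lam}.
Backdoor paths from delta to alpha:
  P1: delta <- lam -> kappa -> mu <- beta -> alpha
  P2: delta <- lam -> alpha
  P3: delta <- lam -> mu <- beta -> alpha
The empty set is not sufficient: P2 (delta <- lam -> alpha) has no collider blocking it and no conditioned non-collider, so it is open.
Try {lam}:
  P1: blocked at fork node lam ∈ conditioning set.
  P2: blocked at fork node lam ∈ conditioning set.
  P3: blocked at fork node lam ∈ conditioning set.
{lam} contains no descendant of delta and blocks every backdoor path.
No other singleton works — e.g. {beta} leaves P2 open — so {lam} is the unique smallest valid adjustment set.

{lam}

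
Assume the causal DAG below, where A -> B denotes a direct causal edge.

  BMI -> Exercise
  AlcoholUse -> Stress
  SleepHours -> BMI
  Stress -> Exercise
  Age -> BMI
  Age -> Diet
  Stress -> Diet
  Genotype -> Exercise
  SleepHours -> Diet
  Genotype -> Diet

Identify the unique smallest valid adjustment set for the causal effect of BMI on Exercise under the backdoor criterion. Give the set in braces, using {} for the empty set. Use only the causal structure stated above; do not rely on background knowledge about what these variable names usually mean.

Variables eligible for adjustment (non-descendants of BMI, excluding BMI and Exercise): {Age, AlcoholUse, Diet, Genotype, SleepHours, Stress}.
Backdoor paths from BMI to Exercise:
  P1: BMI <- Age -> Diet <- Genotype -> Exercise
  P2: BMI <- Age -> Diet <- Stress -> Exercise
  P3: BMI <- SleepHours -> Diet <- Genotype -> Exercise
  P4: BMI <- SleepHours -> Diet <- Stress -> Exercise
Each backdoor path contains an unconditioned collider, so every path is already blocked with the empty conditioning set:
  P1: blocked at collider Diet (neither it nor any descendant is in the conditioning set).
  P2: blocked at collider Diet (neither it nor any descendant is in the conditioning set).
  P3: blocked at collider Diet (neither it nor any descendant is in the conditioning set).
  P4: blocked at collider Diet (neither it nor any descendant is in the conditioning set).
The empty set is therefore the unique smallest valid set.

{}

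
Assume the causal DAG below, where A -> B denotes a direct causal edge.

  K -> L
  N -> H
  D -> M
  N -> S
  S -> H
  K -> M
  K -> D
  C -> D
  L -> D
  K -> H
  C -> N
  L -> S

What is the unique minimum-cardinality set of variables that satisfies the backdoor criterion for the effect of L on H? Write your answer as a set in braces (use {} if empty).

{K}

Variables eligible for adjustment (non-descendants of L, excluding L and H): {C, K, N}.
Backdoor paths from L to H:
  P1: L <- K -> H
  P2: L <- K -> D <- C -> N -> S -> H
  P3: L <- K -> D <- C -> N -> H
  P4: L <- K -> M <- D <- C -> N -> S -> H
  P5: L <- K -> M <- D <- C -> N -> H
The empty set is not sufficient: P1 (L <- K -> H) has no collider blocking it and no conditioned non-collider, so it is open.
Try {K}:
  P1: blocked at fork node K ∈ conditioning set.
  P2: blocked at fork node K ∈ conditioning set.
  P3: blocked at fork node K ∈ conditioning set.
  P4: blocked at fork node K ∈ conditioning set.
  P5: blocked at fork node K ∈ conditioning set.
{K} contains no descendant of L and blocks every backdoor path.
No other singleton works — e.g. {C} leaves P1 open — so {K} is the unique smallest valid adjustment set.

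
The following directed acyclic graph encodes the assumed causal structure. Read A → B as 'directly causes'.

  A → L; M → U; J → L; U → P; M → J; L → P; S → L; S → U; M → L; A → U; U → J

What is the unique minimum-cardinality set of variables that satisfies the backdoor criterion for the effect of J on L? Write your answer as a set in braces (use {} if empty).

{M, U}

Variables eligible for adjustment (non-descendants of J, excluding J and L): {A, M, S, U}.
Backdoor paths from J to L:
  P1: J <- M -> U <- A -> L
  P2: J <- M -> U <- S -> L
  P3: J <- M -> U -> P <- L
  P4: J <- M -> L
  P5: J <- U <- M -> L
  P6: J <- U <- A -> L
  P7: J <- U <- S -> L
  P8: J <- U -> P <- L
The empty set is not sufficient: P4 (J <- M -> L) has no collider blocking it and no conditioned non-collider, so it is open.
Try {M, U}:
  P1: blocked at fork node M ∈ conditioning set.
  P2: blocked at fork node M ∈ conditioning set.
  P3: blocked at fork node M ∈ conditioning set.
  P4: blocked at fork node M ∈ conditioning set.
  P5: blocked at chain node U ∈ conditioning set.
  P6: blocked at chain node U ∈ conditioning set.
  P7: blocked at chain node U ∈ conditioning set.
  P8: blocked at fork node U ∈ conditioning set.
{M, U} contains no descendant of J and blocks every backdoor path.
Every element of {M, U} is needed (dropping M leaves P1 open; dropping U leaves P6 open), so no proper subset is valid.
Among all size-2 subsets of the eligible variables, only {M, U} blocks every backdoor path, so it is the unique smallest valid adjustment set.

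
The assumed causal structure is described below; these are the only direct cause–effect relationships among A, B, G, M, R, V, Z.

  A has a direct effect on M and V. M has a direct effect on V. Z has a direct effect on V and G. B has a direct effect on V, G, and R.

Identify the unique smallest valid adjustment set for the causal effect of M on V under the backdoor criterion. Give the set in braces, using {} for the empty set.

{A}

Variables eligible for adjustment (non-descendants of M, excluding M and V): {A, B, G, R, Z}.
Backdoor paths from M to V:
  P1: M <- A -> V
The empty set is not sufficient: P1 (M <- A -> V) has no collider blocking it and no conditioned non-collider, so it is open.
Try {A}:
  P1: blocked at fork node A ∈ conditioning set.
{A} contains no descendant of M and blocks every backdoor path.
No other singleton works — e.g. {Z} leaves P1 open — so {A} is the unique smallest valid adjustment set.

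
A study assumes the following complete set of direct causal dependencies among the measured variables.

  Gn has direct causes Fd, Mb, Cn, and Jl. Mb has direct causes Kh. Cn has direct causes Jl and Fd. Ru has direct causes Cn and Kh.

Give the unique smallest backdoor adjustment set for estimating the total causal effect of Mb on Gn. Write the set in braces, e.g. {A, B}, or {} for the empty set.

{}

Variables eligible for adjustment (non-descendants of Mb, excluding Mb and Gn): {Cn, Fd, Jl, Kh, Ru}.
Backdoor paths from Mb to Gn:
  P1: Mb <- Kh -> Ru <- Cn <- Jl -> Gn
  P2: Mb <- Kh -> Ru <- Cn <- Fd -> Gn
  P3: Mb <- Kh -> Ru <- Cn -> Gn
Each backdoor path contains an unconditioned collider, so every path is already blocked with the empty conditioning set:
  P1: blocked at collider Ru (neither it nor any descendant is in the conditioning set).
  P2: blocked at collider Ru (neither it nor any descendant is in the conditioning set).
  P3: blocked at collider Ru (neither it nor any descendant is in the conditioning set).
The empty set is therefore the unique smallest valid set.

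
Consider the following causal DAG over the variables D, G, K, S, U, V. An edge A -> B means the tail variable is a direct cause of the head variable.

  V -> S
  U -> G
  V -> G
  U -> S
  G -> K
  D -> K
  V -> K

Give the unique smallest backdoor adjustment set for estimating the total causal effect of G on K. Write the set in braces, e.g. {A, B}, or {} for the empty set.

Variables eligible for adjustment (non-descendants of G, excluding G and K): {D, S, U, V}.
Backdoor paths from G to K:
  P1: G <- V -> K
  P2: G <- U -> S <- V -> K
The empty set is not sufficient: P1 (G <- V -> K) has no collider blocking it and no conditioned non-collider, so it is open.
Try {V}:
  P1: blocked at fork node V ∈ conditioning set.
  P2: blocked at collider S (neither it nor any descendant is in the conditioning set).
{V} contains no descendant of G and blocks every backdoor path.
No other singleton works — e.g. {D} leaves P1 open — so {V} is the unique smallest valid adjustment set.

{V}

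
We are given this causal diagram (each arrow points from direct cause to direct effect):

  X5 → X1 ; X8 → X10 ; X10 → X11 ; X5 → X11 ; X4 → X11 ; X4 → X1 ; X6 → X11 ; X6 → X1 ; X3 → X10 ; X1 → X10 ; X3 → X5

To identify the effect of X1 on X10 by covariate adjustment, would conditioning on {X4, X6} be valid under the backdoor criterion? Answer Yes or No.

No

Backdoor paths from X1 to X10 (paths whose first edge points into X1):
  P1: X1 <- X6 -> X11 <- X5 <- X3 -> X10
  P2: X1 <- X6 -> X11 <- X10
  P3: X1 <- X5 <- X3 -> X10
  P4: X1 <- X5 -> X11 <- X10
  P5: X1 <- X4 -> X11 <- X5 <- X3 -> X10
  P6: X1 <- X4 -> X11 <- X10
Condition 1 (no descendant of X1 in the set): holds — descendants of X1 are {X10, X11}; none are in {X4, X6}.
Condition 2 (every backdoor path blocked by {X4, X6}):
  P1: blocked at fork node X6 ∈ conditioning set.
  P2: blocked at fork node X6 ∈ conditioning set.
  P3: open — no interior node is in the conditioning set.
  P4: blocked at collider X11 (neither it nor any descendant is in the conditioning set).
  P5: blocked at fork node X4 ∈ conditioning set.
  P6: blocked at fork node X4 ∈ conditioning set.
{X4, X6} does not satisfy the backdoor criterion.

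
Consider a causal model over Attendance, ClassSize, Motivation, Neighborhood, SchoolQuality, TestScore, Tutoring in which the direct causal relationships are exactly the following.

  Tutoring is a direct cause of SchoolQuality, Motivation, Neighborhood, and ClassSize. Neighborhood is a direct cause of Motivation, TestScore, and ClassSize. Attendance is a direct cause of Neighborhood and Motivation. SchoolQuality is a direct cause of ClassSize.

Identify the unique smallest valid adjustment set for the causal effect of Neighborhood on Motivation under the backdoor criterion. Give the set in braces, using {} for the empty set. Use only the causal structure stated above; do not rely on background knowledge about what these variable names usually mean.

{Attendance, Tutoring}

Variables eligible for adjustment (non-descendants of Neighborhood, excluding Neighborhood and Motivation): {Attendance, SchoolQuality, Tutoring}.
Backdoor paths from Neighborhood to Motivation:
  P1: Neighborhood <- Tutoring -> Motivation
  P2: Neighborhood <- Attendance -> Motivation
The empty set is not sufficient: P1 (Neighborhood <- Tutoring -> Motivation) has no collider blocking it and no conditioned non-collider, so it is open.
Try {Attendance, Tutoring}:
  P1: blocked at fork node Tutoring ∈ conditioning set.
  P2: blocked at fork node Attendance ∈ conditioning set.
{Attendance, Tutoring} contains no descendant of Neighborhood and blocks every backdoor path.
Every element of {Attendance, Tutoring} is needed (dropping Attendance leaves P2 open; dropping Tutoring leaves P1 open), so no proper subset is valid.
Among all size-2 subsets of the eligible variables, only {Attendance, Tutoring} blocks every backdoor path, so it is the unique smallest valid adjustment set.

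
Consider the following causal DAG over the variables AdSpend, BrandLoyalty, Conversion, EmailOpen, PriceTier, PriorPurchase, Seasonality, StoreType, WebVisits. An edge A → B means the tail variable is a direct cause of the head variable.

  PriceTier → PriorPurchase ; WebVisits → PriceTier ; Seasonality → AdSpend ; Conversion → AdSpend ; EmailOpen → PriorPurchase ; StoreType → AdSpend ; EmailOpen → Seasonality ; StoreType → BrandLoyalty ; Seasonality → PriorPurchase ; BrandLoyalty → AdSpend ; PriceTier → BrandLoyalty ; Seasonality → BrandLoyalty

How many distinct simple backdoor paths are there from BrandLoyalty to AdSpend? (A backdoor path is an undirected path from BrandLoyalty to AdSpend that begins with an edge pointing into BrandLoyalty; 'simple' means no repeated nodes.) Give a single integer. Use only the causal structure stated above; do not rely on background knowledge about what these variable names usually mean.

A backdoor path from BrandLoyalty to AdSpend is any simple undirected path whose first edge points into BrandLoyalty (i.e. leaves BrandLoyalty via a parent).
Parents of BrandLoyalty: {PriceTier, Seasonality, StoreType}.
Enumerating:
  P1: BrandLoyalty <- StoreType -> AdSpend
  P2: BrandLoyalty <- Seasonality -> AdSpend
  P3: BrandLoyalty <- PriceTier -> PriorPurchase <- EmailOpen -> Seasonality -> AdSpend
  P4: BrandLoyalty <- PriceTier -> PriorPurchase <- Seasonality -> AdSpend
That exhausts the simple backdoor paths. Count: 4.

4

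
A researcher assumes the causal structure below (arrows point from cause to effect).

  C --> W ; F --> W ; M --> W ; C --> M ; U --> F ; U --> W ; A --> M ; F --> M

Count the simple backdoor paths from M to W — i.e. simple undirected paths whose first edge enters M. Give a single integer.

A backdoor path from M to W is any simple undirected path whose first edge points into M (i.e. leaves M via a parent).
Parents of M: {A, C, F}.
Enumerating:
  P1: M <- C -> W
  P2: M <- F <- U -> W
  P3: M <- F -> W
That exhausts the simple backdoor paths. Count: 3.

3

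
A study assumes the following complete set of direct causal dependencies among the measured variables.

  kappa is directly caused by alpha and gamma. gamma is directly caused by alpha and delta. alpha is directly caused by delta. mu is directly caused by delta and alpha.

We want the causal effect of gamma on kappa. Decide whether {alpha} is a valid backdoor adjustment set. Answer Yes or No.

Yes

Backdoor paths from gamma to kappa (paths whose first edge points into gamma):
  P1: gamma <- delta -> alpha -> kappa
  P2: gamma <- delta -> mu <- alpha -> kappa
  P3: gamma <- alpha -> kappa
Condition 1 (no descendant of gamma in the set): holds — descendants of gamma are {kappa}; none are in {alpha}.
Condition 2 (every backdoor path blocked by {alpha}):
  P1: blocked at chain node alpha ∈ conditioning set.
  P2: blocked at collider mu (neither it nor any descendant is in the conditioning set).
  P3: blocked at fork node alpha ∈ conditioning set.
{alpha} satisfies the backdoor criterion.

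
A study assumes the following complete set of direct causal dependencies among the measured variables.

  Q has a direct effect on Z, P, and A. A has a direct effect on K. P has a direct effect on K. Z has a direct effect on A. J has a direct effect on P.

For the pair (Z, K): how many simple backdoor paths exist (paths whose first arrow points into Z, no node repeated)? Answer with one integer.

A backdoor path from Z to K is any simple undirected path whose first edge points into Z (i.e. leaves Z via a parent).
Parents of Z: {Q}.
Enumerating:
  P1: Z <- Q -> A -> K
  P2: Z <- Q -> P -> K
That exhausts the simple backdoor paths. Count: 2.

2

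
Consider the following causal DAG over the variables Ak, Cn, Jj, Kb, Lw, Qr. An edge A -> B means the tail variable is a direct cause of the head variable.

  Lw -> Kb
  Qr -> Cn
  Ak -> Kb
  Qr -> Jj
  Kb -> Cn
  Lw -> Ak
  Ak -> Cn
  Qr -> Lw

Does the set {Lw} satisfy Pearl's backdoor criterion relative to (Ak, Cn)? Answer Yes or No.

Yes

Backdoor paths from Ak to Cn (paths whose first edge points into Ak):
  P1: Ak <- Lw <- Qr -> Cn
  P2: Ak <- Lw -> Kb -> Cn
Condition 1 (no descendant of Ak in the set): holds — descendants of Ak are {Cn, Kb}; none are in {Lw}.
Condition 2 (every backdoor path blocked by {Lw}):
  P1: blocked at chain node Lw ∈ conditioning set.
  P2: blocked at fork node Lw ∈ conditioning set.
{Lw} satisfies the backdoor criterion.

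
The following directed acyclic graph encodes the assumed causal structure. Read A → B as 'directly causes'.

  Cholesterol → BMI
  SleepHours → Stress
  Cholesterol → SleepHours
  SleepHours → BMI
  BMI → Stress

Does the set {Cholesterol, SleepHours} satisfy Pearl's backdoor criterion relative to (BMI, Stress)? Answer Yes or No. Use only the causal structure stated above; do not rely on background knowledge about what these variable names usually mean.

Backdoor paths from BMI to Stress (paths whose first edge points into BMI):
  P1: BMI <- Cholesterol -> SleepHours -> Stress
  P2: BMI <- SleepHours -> Stress
Condition 1 (no descendant of BMI in the set): holds — descendants of BMI are {Stress}; none are in {Cholesterol, SleepHours}.
Condition 2 (every backdoor path blocked by {Cholesterol, SleepHours}):
  P1: blocked at fork node Cholesterol ∈ conditioning set.
  P2: blocked at fork node SleepHours ∈ conditioning set.
{Cholesterol, SleepHours} satisfies the backdoor criterion.

Yes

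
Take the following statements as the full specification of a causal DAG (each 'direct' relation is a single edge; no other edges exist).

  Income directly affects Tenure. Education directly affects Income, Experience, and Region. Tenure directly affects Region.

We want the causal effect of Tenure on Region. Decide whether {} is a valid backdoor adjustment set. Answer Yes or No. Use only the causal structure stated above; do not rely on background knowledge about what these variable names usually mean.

Backdoor paths from Tenure to Region (paths whose first edge points into Tenure):
  P1: Tenure <- Income <- Education -> Region
Condition 1 (no descendant of Tenure in the set): holds — descendants of Tenure are {Region}; none are in {}.
Condition 2 (every backdoor path blocked by {}):
  P1: open — no interior node is in the conditioning set.
{} does not satisfy the backdoor criterion.

No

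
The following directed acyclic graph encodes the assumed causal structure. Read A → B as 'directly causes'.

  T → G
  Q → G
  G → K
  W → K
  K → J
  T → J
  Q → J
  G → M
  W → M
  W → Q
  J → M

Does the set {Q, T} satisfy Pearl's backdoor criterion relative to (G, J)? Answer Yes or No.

Backdoor paths from G to J (paths whose first edge points into G):
  P1: G <- Q <- W -> K -> J
  P2: G <- Q <- W -> M <- J
  P3: G <- Q -> J
  P4: G <- T -> J
Condition 1 (no descendant of G in the set): holds — descendants of G are {J, K, M}; none are in {Q, T}.
Condition 2 (every backdoor path blocked by {Q, T}):
  P1: blocked at chain node Q ∈ conditioning set.
  P2: blocked at chain node Q ∈ conditioning set.
  P3: blocked at fork node Q ∈ conditioning set.
  P4: blocked at fork node T ∈ conditioning set.
{Q, T} satisfies the backdoor criterion.

Yes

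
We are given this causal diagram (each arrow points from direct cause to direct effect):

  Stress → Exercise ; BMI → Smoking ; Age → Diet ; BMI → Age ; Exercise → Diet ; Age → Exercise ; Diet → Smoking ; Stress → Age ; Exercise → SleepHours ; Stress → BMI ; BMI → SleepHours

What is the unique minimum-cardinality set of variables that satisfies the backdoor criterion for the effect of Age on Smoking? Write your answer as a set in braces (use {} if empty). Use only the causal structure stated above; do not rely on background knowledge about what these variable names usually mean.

{BMI, Stress}

Variables eligible for adjustment (non-descendants of Age, excluding Age and Smoking): {BMI, Stress}.
Backdoor paths from Age to Smoking:
  P1: Age <- Stress -> BMI -> Smoking
  P2: Age <- Stress -> BMI -> SleepHours <- Exercise -> Diet -> Smoking
  P3: Age <- Stress -> Exercise -> Diet -> Smoking
  P4: Age <- Stress -> Exercise -> SleepHours <- BMI -> Smoking
  P5: Age <- BMI <- Stress -> Exercise -> Diet -> Smoking
  P6: Age <- BMI -> Smoking
  P7: Age <- BMI -> SleepHours <- Exercise -> Diet -> Smoking
The empty set is not sufficient: P1 (Age <- Stress -> BMI -> Smoking) has no collider blocking it and no conditioned non-collider, so it is open.
Try {BMI, Stress}:
  P1: blocked at fork node Stress ∈ conditioning set.
  P2: blocked at fork node Stress ∈ conditioning set.
  P3: blocked at fork node Stress ∈ conditioning set.
  P4: blocked at fork node Stress ∈ conditioning set.
  P5: blocked at chain node BMI ∈ conditioning set.
  P6: blocked at fork node BMI ∈ conditioning set.
  P7: blocked at fork node BMI ∈ conditioning set.
{BMI, Stress} contains no descendant of Age and blocks every backdoor path.
Every element of {BMI, Stress} is needed (dropping BMI leaves P6 open; dropping Stress leaves P3 open), so no proper subset is valid.
Among all size-2 subsets of the eligible variables, only {BMI, Stress} blocks every backdoor path, so it is the unique smallest valid adjustment set.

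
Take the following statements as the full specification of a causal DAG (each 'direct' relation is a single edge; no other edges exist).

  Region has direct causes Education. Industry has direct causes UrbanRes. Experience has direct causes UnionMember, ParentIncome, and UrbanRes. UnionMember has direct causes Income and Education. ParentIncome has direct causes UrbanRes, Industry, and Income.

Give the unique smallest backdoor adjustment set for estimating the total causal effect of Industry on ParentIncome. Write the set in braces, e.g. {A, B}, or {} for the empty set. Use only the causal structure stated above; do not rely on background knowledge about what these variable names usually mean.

Variables eligible for adjustment (non-descendants of Industry, excluding Industry and ParentIncome): {Education, Income, Region, UnionMember, UrbanRes}.
Backdoor paths from Industry to ParentIncome:
  P1: Industry <- UrbanRes -> ParentIncome
  P2: Industry <- UrbanRes -> Experience <- UnionMember <- Income -> ParentIncome
  P3: Industry <- UrbanRes -> Experience <- ParentIncome
The empty set is not sufficient: P1 (Industry <- UrbanRes -> ParentIncome) has no collider blocking it and no conditioned non-collider, so it is open.
Try {UrbanRes}:
  P1: blocked at fork node UrbanRes ∈ conditioning set.
  P2: blocked at fork node UrbanRes ∈ conditioning set.
  P3: blocked at fork node UrbanRes ∈ conditioning set.
{UrbanRes} contains no descendant of Industry and blocks every backdoor path.
No other singleton works — e.g. {Education} leaves P1 open — so {UrbanRes} is the unique smallest valid adjustment set.

{UrbanRes}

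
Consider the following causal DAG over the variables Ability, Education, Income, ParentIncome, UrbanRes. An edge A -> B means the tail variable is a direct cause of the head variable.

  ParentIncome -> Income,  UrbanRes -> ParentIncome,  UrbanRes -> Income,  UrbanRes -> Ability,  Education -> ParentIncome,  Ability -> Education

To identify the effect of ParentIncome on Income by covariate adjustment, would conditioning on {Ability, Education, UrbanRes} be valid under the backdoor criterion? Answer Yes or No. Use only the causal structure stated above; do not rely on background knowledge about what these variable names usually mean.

Backdoor paths from ParentIncome to Income (paths whose first edge points into ParentIncome):
  P1: ParentIncome <- UrbanRes -> Income
  P2: ParentIncome <- Education <- Ability <- UrbanRes -> Income
Condition 1 (no descendant of ParentIncome in the set): holds — descendants of ParentIncome are {Income}; none are in {Ability, Education, UrbanRes}.
Condition 2 (every backdoor path blocked by {Ability, Education, UrbanRes}):
  P1: blocked at fork node UrbanRes ∈ conditioning set.
  P2: blocked at chain node Education ∈ conditioning set.
{Ability, Education, UrbanRes} satisfies the backdoor criterion.

Yes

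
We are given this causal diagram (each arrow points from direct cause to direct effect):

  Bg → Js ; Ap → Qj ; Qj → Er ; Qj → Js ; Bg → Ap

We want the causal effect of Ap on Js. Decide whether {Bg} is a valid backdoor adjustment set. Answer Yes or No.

Yes

Backdoor paths from Ap to Js (paths whose first edge points into Ap):
  P1: Ap <- Bg -> Js
Condition 1 (no descendant of Ap in the set): holds — descendants of Ap are {Er, Js, Qj}; none are in {Bg}.
Condition 2 (every backdoor path blocked by {Bg}):
  P1: blocked at fork node Bg ∈ conditioning set.
{Bg} satisfies the backdoor criterion.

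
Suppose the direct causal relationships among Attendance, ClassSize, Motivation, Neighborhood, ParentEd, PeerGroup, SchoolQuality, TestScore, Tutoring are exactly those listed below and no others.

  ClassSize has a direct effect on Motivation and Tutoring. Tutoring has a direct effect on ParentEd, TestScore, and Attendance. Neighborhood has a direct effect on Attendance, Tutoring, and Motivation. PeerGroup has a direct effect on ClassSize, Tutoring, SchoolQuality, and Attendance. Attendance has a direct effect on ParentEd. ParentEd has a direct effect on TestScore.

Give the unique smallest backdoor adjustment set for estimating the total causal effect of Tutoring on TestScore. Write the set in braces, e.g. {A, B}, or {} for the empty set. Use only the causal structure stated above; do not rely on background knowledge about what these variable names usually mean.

Variables eligible for adjustment (non-descendants of Tutoring, excluding Tutoring and TestScore): {ClassSize, Motivation, Neighborhood, PeerGroup, SchoolQuality}.
Backdoor paths from Tutoring to TestScore:
  P1: Tutoring <- Neighborhood -> Motivation <- ClassSize <- PeerGroup -> Attendance -> ParentEd -> TestScore
  P2: Tutoring <- Neighborhood -> Attendance -> ParentEd -> TestScore
  P3: Tutoring <- PeerGroup -> ClassSize -> Motivation <- Neighborhood -> Attendance -> ParentEd -> TestScore
  P4: Tutoring <- PeerGroup -> Attendance -> ParentEd -> TestScore
  P5: Tutoring <- ClassSize <- PeerGroup -> Attendance -> ParentEd -> TestScore
  P6: Tutoring <- ClassSize -> Motivation <- Neighborhood -> Attendance -> ParentEd -> TestScore
The empty set is not sufficient: P2 (Tutoring <- Neighborhood -> Attendance -> ParentEd -> TestScore) has no collider blocking it and no conditioned non-collider, so it is open.
Try {Neighborhood, PeerGroup}:
  P1: blocked at fork node Neighborhood ∈ conditioning set.
  P2: blocked at fork node Neighborhood ∈ conditioning set.
  P3: blocked at fork node PeerGroup ∈ conditioning set.
  P4: blocked at fork node PeerGroup ∈ conditioning set.
  P5: blocked at fork node PeerGroup ∈ conditioning set.
  P6: blocked at collider Motivation (neither it nor any descendant is in the conditioning set).
{Neighborhood, PeerGroup} contains no descendant of Tutoring and blocks every backdoor path.
Every element of {Neighborhood, PeerGroup} is needed (dropping Neighborhood leaves P2 open; dropping PeerGroup leaves P4 open), so no proper subset is valid.
Among all size-2 subsets of the eligible variables, only {Neighborhood, PeerGroup} blocks every backdoor path, so it is the unique smallest valid adjustment set.

{Neighborhood, PeerGroup}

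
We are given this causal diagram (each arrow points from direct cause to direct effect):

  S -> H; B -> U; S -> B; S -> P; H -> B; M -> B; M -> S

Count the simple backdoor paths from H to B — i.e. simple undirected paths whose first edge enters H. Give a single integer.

2

A backdoor path from H to B is any simple undirected path whose first edge points into H (i.e. leaves H via a parent).
Parents of H: {S}.
Enumerating:
  P1: H <- S <- M -> B
  P2: H <- S -> B
That exhausts the simple backdoor paths. Count: 2.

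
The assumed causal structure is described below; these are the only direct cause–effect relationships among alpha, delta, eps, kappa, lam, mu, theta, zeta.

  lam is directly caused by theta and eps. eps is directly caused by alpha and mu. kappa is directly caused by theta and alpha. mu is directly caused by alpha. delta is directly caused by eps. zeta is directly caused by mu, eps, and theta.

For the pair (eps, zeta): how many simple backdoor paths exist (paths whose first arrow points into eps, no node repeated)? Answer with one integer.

4

A backdoor path from eps to zeta is any simple undirected path whose first edge points into eps (i.e. leaves eps via a parent).
Parents of eps: {alpha, mu}.
Enumerating:
  P1: eps <- alpha -> mu -> zeta
  P2: eps <- alpha -> kappa <- theta -> zeta
  P3: eps <- mu <- alpha -> kappa <- theta -> zeta
  P4: eps <- mu -> zeta
That exhausts the simple backdoor paths. Count: 4.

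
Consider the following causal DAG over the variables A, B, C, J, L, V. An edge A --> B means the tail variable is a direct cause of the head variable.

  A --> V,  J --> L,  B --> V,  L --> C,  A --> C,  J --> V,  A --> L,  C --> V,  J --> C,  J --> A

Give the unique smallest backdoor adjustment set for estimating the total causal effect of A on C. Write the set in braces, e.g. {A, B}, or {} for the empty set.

{J}

Variables eligible for adjustment (non-descendants of A, excluding A and C): {B, J}.
Backdoor paths from A to C:
  P1: A <- J -> L -> C
  P2: A <- J -> C
  P3: A <- J -> V <- C
The empty set is not sufficient: P1 (A <- J -> L -> C) has no collider blocking it and no conditioned non-collider, so it is open.
Try {J}:
  P1: blocked at fork node J ∈ conditioning set.
  P2: blocked at fork node J ∈ conditioning set.
  P3: blocked at fork node J ∈ conditioning set.
{J} contains no descendant of A and blocks every backdoor path.
No other singleton works — e.g. {B} leaves P1 open — so {J} is the unique smallest valid adjustment set.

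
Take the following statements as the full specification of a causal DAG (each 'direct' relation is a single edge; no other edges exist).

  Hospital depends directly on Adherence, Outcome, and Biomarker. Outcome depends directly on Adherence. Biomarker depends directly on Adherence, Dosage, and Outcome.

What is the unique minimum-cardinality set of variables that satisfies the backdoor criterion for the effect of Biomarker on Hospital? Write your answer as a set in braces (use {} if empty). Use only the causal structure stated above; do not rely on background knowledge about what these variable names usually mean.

{Adherence, Outcome}

Variables eligible for adjustment (non-descendants of Biomarker, excluding Biomarker and Hospital): {Adherence, Dosage, Outcome}.
Backdoor paths from Biomarker to Hospital:
  P1: Biomarker <- Adherence -> Outcome -> Hospital
  P2: Biomarker <- Adherence -> Hospital
  P3: Biomarker <- Outcome <- Adherence -> Hospital
  P4: Biomarker <- Outcome -> Hospital
The empty set is not sufficient: P1 (Biomarker <- Adherence -> Outcome -> Hospital) has no collider blocking it and no conditioned non-collider, so it is open.
Try {Adherence, Outcome}:
  P1: blocked at fork node Adherence ∈ conditioning set.
  P2: blocked at fork node Adherence ∈ conditioning set.
  P3: blocked at chain node Outcome ∈ conditioning set.
  P4: blocked at fork node Outcome ∈ conditioning set.
{Adherence, Outcome} contains no descendant of Biomarker and blocks every backdoor path.
Every element of {Adherence, Outcome} is needed (dropping Adherence leaves P2 open; dropping Outcome leaves P4 open), so no proper subset is valid.
Among all size-2 subsets of the eligible variables, only {Adherence, Outcome} blocks every backdoor path, so it is the unique smallest valid adjustment set.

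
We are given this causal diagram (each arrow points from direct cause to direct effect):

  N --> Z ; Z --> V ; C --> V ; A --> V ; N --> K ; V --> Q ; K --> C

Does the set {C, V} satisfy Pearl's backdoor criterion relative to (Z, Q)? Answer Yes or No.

No

Backdoor paths from Z to Q (paths whose first edge points into Z):
  P1: Z <- N -> K -> C -> V -> Q
Condition 1 (no descendant of Z in the set): FAILS — V is a descendant of Z.
Condition 2 (every backdoor path blocked by {C, V}):
  P1: blocked at chain node C ∈ conditioning set.
{C, V} does not satisfy the backdoor criterion.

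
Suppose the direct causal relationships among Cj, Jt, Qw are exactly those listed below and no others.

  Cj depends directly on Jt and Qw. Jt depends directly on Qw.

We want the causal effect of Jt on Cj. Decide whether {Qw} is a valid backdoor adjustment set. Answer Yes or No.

Backdoor paths from Jt to Cj (paths whose first edge points into Jt):
  P1: Jt <- Qw -> Cj
Condition 1 (no descendant of Jt in the set): holds — descendants of Jt are {Cj}; none are in {Qw}.
Condition 2 (every backdoor path blocked by {Qw}):
  P1: blocked at fork node Qw ∈ conditioning set.
{Qw} satisfies the backdoor criterion.

Yes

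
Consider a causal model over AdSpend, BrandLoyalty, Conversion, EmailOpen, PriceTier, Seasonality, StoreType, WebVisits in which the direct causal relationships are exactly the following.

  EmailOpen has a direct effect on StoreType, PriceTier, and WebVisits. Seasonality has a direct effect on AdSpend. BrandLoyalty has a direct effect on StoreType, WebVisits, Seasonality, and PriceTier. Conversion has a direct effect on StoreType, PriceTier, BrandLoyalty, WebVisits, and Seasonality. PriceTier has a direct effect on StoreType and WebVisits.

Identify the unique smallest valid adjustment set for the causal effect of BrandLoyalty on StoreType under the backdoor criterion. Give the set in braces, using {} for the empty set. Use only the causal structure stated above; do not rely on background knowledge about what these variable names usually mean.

{Conversion}

Variables eligible for adjustment (non-descendants of BrandLoyalty, excluding BrandLoyalty and StoreType): {Conversion, EmailOpen}.
Backdoor paths from BrandLoyalty to StoreType:
  P1: BrandLoyalty <- Conversion -> PriceTier <- EmailOpen -> StoreType
  P2: BrandLoyalty <- Conversion -> PriceTier -> WebVisits <- EmailOpen -> StoreType
  P3: BrandLoyalty <- Conversion -> PriceTier -> StoreType
  P4: BrandLoyalty <- Conversion -> WebVisits <- EmailOpen -> PriceTier -> StoreType
  P5: BrandLoyalty <- Conversion -> WebVisits <- EmailOpen -> StoreType
  P6: BrandLoyalty <- Conversion -> WebVisits <- PriceTier <- EmailOpen -> StoreType
  P7: BrandLoyalty <- Conversion -> WebVisits <- PriceTier -> StoreType
  P8: BrandLoyalty <- Conversion -> StoreType
The empty set is not sufficient: P3 (BrandLoyalty <- Conversion -> PriceTier -> StoreType) has no collider blocking it and no conditioned non-collider, so it is open.
Try {Conversion}:
  P1: blocked at fork node Conversion ∈ conditioning set.
  P2: blocked at fork node Conversion ∈ conditioning set.
  P3: blocked at fork node Conversion ∈ conditioning set.
  P4: blocked at fork node Conversion ∈ conditioning set.
  P5: blocked at fork node Conversion ∈ conditioning set.
  P6: blocked at fork node Conversion ∈ conditioning set.
  P7: blocked at fork node Conversion ∈ conditioning set.
  P8: blocked at fork node Conversion ∈ conditioning set.
{Conversion} contains no descendant of BrandLoyalty and blocks every backdoor path.
No other singleton works — e.g. {EmailOpen} leaves P3 open — so {Conversion} is the unique smallest valid adjustment set.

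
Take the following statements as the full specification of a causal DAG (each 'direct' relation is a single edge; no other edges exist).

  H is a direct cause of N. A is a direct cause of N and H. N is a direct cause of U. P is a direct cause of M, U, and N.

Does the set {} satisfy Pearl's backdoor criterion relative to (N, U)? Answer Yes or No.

Backdoor paths from N to U (paths whose first edge points into N):
  P1: N <- P -> U
Condition 1 (no descendant of N in the set): holds — descendants of N are {U}; none are in {}.
Condition 2 (every backdoor path blocked by {}):
  P1: open — no interior node is in the conditioning set.
{} does not satisfy the backdoor criterion.

No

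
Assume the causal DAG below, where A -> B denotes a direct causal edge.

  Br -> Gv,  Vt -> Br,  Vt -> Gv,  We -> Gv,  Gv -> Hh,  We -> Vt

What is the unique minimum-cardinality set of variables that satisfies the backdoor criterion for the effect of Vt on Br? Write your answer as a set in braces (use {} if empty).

Variables eligible for adjustment (non-descendants of Vt, excluding Vt and Br): {We}.
Backdoor paths from Vt to Br:
  P1: Vt <- We -> Gv <- Br
Each backdoor path contains an unconditioned collider, so every path is already blocked with the empty conditioning set:
  P1: blocked at collider Gv (neither it nor any descendant is in the conditioning set).
The empty set is therefore the unique smallest valid set.

{}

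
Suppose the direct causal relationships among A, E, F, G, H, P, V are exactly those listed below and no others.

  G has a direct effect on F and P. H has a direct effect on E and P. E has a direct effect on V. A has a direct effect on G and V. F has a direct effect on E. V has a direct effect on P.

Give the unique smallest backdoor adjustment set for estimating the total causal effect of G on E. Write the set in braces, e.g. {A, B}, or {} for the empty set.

{}

Variables eligible for adjustment (non-descendants of G, excluding G and E): {A, H}.
Backdoor paths from G to E:
  P1: G <- A -> V <- E
  P2: G <- A -> V -> P <- H -> E
Each backdoor path contains an unconditioned collider, so every path is already blocked with the empty conditioning set:
  P1: blocked at collider V (neither it nor any descendant is in the conditioning set).
  P2: blocked at collider P (neither it nor any descendant is in the conditioning set).
The empty set is therefore the unique smallest valid set.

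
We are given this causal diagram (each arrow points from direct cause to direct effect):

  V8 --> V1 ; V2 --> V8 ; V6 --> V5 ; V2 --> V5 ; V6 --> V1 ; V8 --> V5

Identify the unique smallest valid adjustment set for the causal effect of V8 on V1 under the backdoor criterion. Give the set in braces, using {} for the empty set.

Variables eligible for adjustment (non-descendants of V8, excluding V8 and V1): {V2, V6}.
Backdoor paths from V8 to V1:
  P1: V8 <- V2 -> V5 <- V6 -> V1
Each backdoor path contains an unconditioned collider, so every path is already blocked with the empty conditioning set:
  P1: blocked at collider V5 (neither it nor any descendant is in the conditioning set).
The empty set is therefore the unique smallest valid set.

{}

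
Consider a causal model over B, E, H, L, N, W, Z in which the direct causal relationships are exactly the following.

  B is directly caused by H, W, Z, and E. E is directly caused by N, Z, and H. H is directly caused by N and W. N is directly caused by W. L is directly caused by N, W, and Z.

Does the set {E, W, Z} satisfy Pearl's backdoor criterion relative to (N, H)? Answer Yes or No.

Backdoor paths from N to H (paths whose first edge points into N):
  P1: N <- W -> H
  P2: N <- W -> L <- Z -> E <- H
  P3: N <- W -> L <- Z -> E -> B <- H
  P4: N <- W -> L <- Z -> B <- H
  P5: N <- W -> L <- Z -> B <- E <- H
  P6: N <- W -> B <- Z -> E <- H
  P7: N <- W -> B <- H
  P8: N <- W -> B <- E <- H
Condition 1 (no descendant of N in the set): FAILS — E is a descendant of N.
Condition 2 (every backdoor path blocked by {E, W, Z}):
  P1: blocked at fork node W ∈ conditioning set.
  P2: blocked at fork node W ∈ conditioning set.
  P3: blocked at fork node W ∈ conditioning set.
  P4: blocked at fork node W ∈ conditioning set.
  P5: blocked at fork node W ∈ conditioning set.
  P6: blocked at fork node W ∈ conditioning set.
  P7: blocked at fork node W ∈ conditioning set.
  P8: blocked at fork node W ∈ conditioning set.
{E, W, Z} does not satisfy the backdoor criterion.

No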